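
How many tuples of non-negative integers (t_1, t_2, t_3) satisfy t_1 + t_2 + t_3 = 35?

Stars and bars with 35 stars and 2 bars:
C(35+3-1, 3-1) = C(37,2).

Final answer: C(37,2) = 666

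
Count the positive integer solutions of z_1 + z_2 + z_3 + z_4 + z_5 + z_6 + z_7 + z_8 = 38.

Substitute z'_i = z_i - 1 (so z'_i >= 0). Then sum z'_i = 38 - 8 = 30.
Stars and bars: C(30+8-1, 8-1) = C(37,7).

Final answer: C(37,7) = 10295472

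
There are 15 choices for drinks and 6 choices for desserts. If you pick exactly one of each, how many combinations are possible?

By the multiplication principle: 15 x 6.

Final answer: 90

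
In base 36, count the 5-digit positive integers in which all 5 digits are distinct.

The leading digit has 35 choices (anything but zero); the next has 35 (anything but the first), then 34, and so on, one fewer each time.
Total: 35 x 35 x 34 x 33 x 32.

Final answer: 43982400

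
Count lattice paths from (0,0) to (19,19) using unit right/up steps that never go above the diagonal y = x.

Total monotonic paths to (19,19): C(38,19) = 35345263800.
Paths that cross above y=x (reflection bijection): C(38,20) = 33578000610.
Valid Dyck paths: 35345263800 - 33578000610.
(Check: C(38,19) - C(38,20) = C(38,19)/20, the Catalan number C_{19}.)

Final answer: C_{19} = 1767263190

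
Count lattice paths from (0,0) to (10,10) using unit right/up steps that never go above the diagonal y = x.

Total monotonic paths to (10,10): C(20,10) = 184756.
A path is bad iff it touches y = x + 1; reflecting its initial segment maps bad paths bijectively onto all paths to (9,11), of which there are C(20,11) = 167960.
Valid Dyck paths: 184756 - 167960.
(This is the Catalan number C_{10}.)

Final answer: C_{10} = 16796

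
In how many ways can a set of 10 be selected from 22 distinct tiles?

C(22,10) = 22!/(10! x 12!).

Final answer: \binom{22}{10} = 646646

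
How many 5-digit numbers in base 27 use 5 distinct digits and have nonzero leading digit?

The leading digit has 26 choices (anything but zero); the next has 26 (anything but the first), then 25, and so on, one fewer each time.
Total: 26 x 26 x 25 x 24 x 23.

Final answer: 9328800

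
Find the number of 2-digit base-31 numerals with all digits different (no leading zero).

The leading digit has 30 choices (anything but zero); the next has 30 (anything but the first), then 29, and so on, one fewer each time.
Total: 30 x 30.

Final answer: 900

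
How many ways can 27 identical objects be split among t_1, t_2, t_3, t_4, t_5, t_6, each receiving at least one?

Substitute t'_i = t_i - 1 (so t'_i >= 0). Then sum t'_i = 27 - 6 = 21.
Stars and bars: C(21+6-1, 6-1) = C(26,5).

Final answer: C(26,5) = 65780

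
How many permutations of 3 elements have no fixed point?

D(n) = (n-1)(D(n-1) + D(n-2)), D(0)=1, D(1)=0.
Building up: D(2)=1.
D(3) = 2 x (D(2) + D(1)) = 2 x (1 + 0).

Final answer: D(3) = 2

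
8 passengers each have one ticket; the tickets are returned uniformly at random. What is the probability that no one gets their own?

Derangements satisfy D(n) = (n-1)(D(n-1) + D(n-2)), starting from D(0)=1, D(1)=0.
Building up: D(2)=1, D(3)=2, D(4)=9, D(5)=44, D(6)=265, D(7)=1854, D(8)=14833.
Total arrangements: 8! = 40320.
Probability = D(8)/8! = 2119/5760.

Final answer: D(8)/8! = 14833/40320 = 0.367882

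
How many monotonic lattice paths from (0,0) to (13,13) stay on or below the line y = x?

Total monotonic paths to (13,13): C(26,13) = 10400600.
By the reflection principle, paths that go above the diagonal number C(26,14) = 9657700.
Valid Dyck paths: 10400600 - 9657700.
(Check: C(26,13) - C(26,14) = C(26,13)/14, the Catalan number C_{13}.)

Final answer: C_{13} = 742900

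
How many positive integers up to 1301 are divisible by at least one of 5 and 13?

Multiples of 5: 260. Multiples of 13: 100. Of both (lcm=65): 20.
By inclusion-exclusion: 260 + 100 - 20.

Final answer: 340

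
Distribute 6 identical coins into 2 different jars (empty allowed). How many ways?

Stars and bars: C(n+k-1, k-1) = C(7,1).

Final answer: C(7,1) = 7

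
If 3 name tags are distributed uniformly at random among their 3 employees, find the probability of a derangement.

Derangements satisfy D(n) = (n-1)(D(n-1) + D(n-2)), starting from D(0)=1, D(1)=0.
Building up: D(2)=1, D(3)=2.
Total arrangements: 3! = 6.
Probability = D(3)/3! = 1/3.

Final answer: D(3)/3! = 2/6 = 0.333333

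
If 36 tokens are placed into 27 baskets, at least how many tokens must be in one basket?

By the pigeonhole principle: ceiling(36/27).

Final answer: 2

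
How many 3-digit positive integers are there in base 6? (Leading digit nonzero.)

Leading digit: 5 options (nonzero). Other 2 digit(s): 6 options each.
Total: 5 x 6^2.

Final answer: 180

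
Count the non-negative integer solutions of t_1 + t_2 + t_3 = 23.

Stars and bars with 23 stars and 2 bars:
C(23+3-1, 3-1) = C(25,2).

Final answer: C(25,2) = 300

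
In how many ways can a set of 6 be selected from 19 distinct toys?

C(19,6) = 19!/(6! x 13!).

Final answer: \binom{19}{6} = 27132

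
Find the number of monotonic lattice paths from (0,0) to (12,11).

Each path has 12 right steps and 11 up steps in some order (23 steps total).
Choose which 11 of the 23 steps are up: C(23,11).

Final answer: C(23,11) = 1352078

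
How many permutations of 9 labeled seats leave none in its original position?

D(n) = (n-1)(D(n-1) + D(n-2)), D(0)=1, D(1)=0.
D(2) = 1 x (0 + 1) = 1
D(3) = 2 x (1 + 0) = 2
D(4) = 3 x (2 + 1) = 9
D(5) = 4 x (9 + 2) = 44
D(6) = 5 x (44 + 9) = 265
D(7) = 6 x (265 + 44) = 1854
D(8) = 7 x (1854 + 265) = 14833
D(9) = 8 x (D(8) + D(7)) = 8 x (14833 + 1854)

Final answer: D(9) = 133496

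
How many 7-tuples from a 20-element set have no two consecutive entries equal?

Let g(n) count such strings. g(1) = 20, and each valid string of length n-1 extends in 19 ways (any symbol but the last), so g(n) = 19 g(n-1).
Total: g(7) = 20 x 19^6.

Final answer: 20 x 19^{6} = 940917620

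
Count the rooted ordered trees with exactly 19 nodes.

This is counted by the nth Catalan number C_n. Here n = 19 - 1 = 18.
C_n = C(2n,n)/(n+1), so C_{18} = C(36,18)/19 = 9075135300/19.

Final answer: C_{18} = 477638700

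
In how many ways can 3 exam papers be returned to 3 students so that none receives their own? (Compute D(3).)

D(n) = (n-1)(D(n-1) + D(n-2)), D(0)=1, D(1)=0.
D(2) = 1 x (0 + 1) = 1
D(3) = 2 x (D(2) + D(1)) = 2 x (1 + 0)

Final answer: D(3) = 2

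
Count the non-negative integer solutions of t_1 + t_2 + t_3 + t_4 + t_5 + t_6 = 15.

Stars and bars with 15 stars and 5 bars:
C(15+6-1, 6-1) = C(20,5).

Final answer: C(20,5) = 15504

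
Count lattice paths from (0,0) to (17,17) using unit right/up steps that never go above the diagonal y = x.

Total monotonic paths to (17,17): C(34,17) = 2333606220.
Reflecting each bad path at its first crossing gives a bijection with paths to (16,18): C(34,18) = 2203961430.
Valid Dyck paths: 2333606220 - 2203961430.
(These counts are the Catalan numbers.)

Final answer: C_{17} = 129644790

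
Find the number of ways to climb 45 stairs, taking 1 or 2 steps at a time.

Condition on the final move: it is a 1-step (f(n-1) ways to get there) or a 2-step (f(n-2) ways), so f(n) = f(n-1) + f(n-2), with f(1)=1, f(2)=2.
Iterating the recurrence: f(1)=1, f(2)=2, f(3)=3, f(4)=5, f(5)=8, f(6)=13, f(7)=21, f(8)=34, f(9)=55, f(10)=89, f(11)=144, f(12)=233, f(13)=377, f(14)=610, f(15)=987, f(16)=1597, f(17)=2584, f(18)=4181, f(19)=6765, f(20)=10946, f(21)=17711, f(22)=28657, f(23)=46368, f(24)=75025, f(25)=121393, f(26)=196418, f(27)=317811, f(28)=514229, f(29)=832040, f(30)=1346269, f(31)=2178309, f(32)=3524578, f(33)=5702887, f(34)=9227465, f(35)=14930352, f(36)=24157817, f(37)=39088169, f(38)=63245986, f(39)=102334155, f(40)=165580141, f(41)=267914296, f(42)=433494437, f(43)=701408733, f(44)=1134903170, f(45)=1836311903.

Final answer: 1836311903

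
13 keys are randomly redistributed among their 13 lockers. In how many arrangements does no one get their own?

Derangements satisfy D(n) = (n-1)(D(n-1) + D(n-2)), starting from D(0)=1, D(1)=0.
D(2) = 1 x (0 + 1) = 1
D(3) = 2 x (1 + 0) = 2
D(4) = 3 x (2 + 1) = 9
D(5) = 4 x (9 + 2) = 44
D(6) = 5 x (44 + 9) = 265
D(7) = 6 x (265 + 44) = 1854
D(8) = 7 x (1854 + 265) = 14833
D(9) = 8 x (14833 + 1854) = 133496
D(10) = 9 x (133496 + 14833) = 1334961
D(11) = 10 x (1334961 + 133496) = 14684570
D(12) = 11 x (14684570 + 1334961) = 176214841
D(13) = 12 x (D(12) + D(11)) = 12 x (176214841 + 14684570)

Final answer: D(13) = 2290792932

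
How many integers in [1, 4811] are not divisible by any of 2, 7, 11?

|div by 2|=2405, |div by 7|=687, |div by 11|=437.
|div by 2&7|=343, |div by 2&11|=218, |div by 7&11|=62, |div by all|=31.
By inclusion-exclusion, divisible by at least one: 2405+687+437-343-218-62+31 = 2937.
Not divisible by any: 4811 - 2937.

Final answer: 1874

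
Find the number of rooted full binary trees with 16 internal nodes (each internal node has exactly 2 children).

The structures are counted by the Catalan number C_n. Here n = 16.
Using C_0 = 1 and C_(k+1) = C_k x 2(2k+1)/(k+2), build up term by term: C_1=1, C_2=2, C_3=5, C_4=14, C_5=42, C_6=132, C_7=429, C_8=1430, C_9=4862, C_10=16796, C_11=58786, C_12=208012, C_13=742900, C_14=2674440, C_15=9694845, C_16=35357670.

Final answer: C_{16} = 35357670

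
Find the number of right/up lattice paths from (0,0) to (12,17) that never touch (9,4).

Total paths to (12,17): C(29,17) = 51895935.
Paths through (9,4): C(13,4) x C(16,13) = 400400.
Avoiding (9,4): 51895935 - 400400.

Final answer: 51495535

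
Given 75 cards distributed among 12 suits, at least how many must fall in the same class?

By pigeonhole with 75 objects and 12 categories: ceiling(75/12).

Final answer: 7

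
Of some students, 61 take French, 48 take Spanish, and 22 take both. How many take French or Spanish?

|A union B| = |A| + |B| - |A intersect B| = 61 + 48 - 22.

Final answer: 87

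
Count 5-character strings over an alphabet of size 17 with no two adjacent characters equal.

First character: 17 choices. Each subsequent: 16 choices (must differ from the previous one).
Total: 17 x 16^4.

Final answer: 17 x 16^{4} = 1114112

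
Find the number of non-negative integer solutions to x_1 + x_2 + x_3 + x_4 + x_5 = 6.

Stars and bars with 6 stars and 4 bars:
C(6+5-1, 5-1) = C(10,4).

Final answer: C(10,4) = 210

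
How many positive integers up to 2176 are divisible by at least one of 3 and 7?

Multiples of 3: 725. Multiples of 7: 310. Of both (lcm=21): 103.
By inclusion-exclusion: 725 + 310 - 103.

Final answer: 932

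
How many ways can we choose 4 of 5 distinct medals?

C(5,4) = 5!/(4! x (5-4)!).

Final answer: C(5,4) = 5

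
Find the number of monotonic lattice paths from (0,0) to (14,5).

Each path has 14 right steps and 5 up steps in some order (19 steps total).
Choose which 5 of the 19 steps are up: C(19,5).

Final answer: C(19,5) = 11628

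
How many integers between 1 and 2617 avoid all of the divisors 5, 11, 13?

|div by 5|=523, |div by 11|=237, |div by 13|=201.
|div by 5&11|=47, |div by 5&13|=40, |div by 11&13|=18, |div by all|=3.
By inclusion-exclusion, divisible by at least one: 523+237+201-47-40-18+3 = 859.
Not divisible by any: 2617 - 859.

Final answer: 1758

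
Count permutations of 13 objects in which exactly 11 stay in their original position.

Choose which 11 elements are fixed: C(13,11) = 78.
Derange the remaining 2 using D(j) = (j-1)(D(j-1) + D(j-2)), D(0)=1, D(1)=0: D(2)=1.
Total: 78 x 1.

Final answer: C(13,11) D(2) = 78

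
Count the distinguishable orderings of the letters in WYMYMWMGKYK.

Letters (G:1, K:2, M:3, W:2, Y:3). Total letters: 11.
Permutations = 11!/(3! x 3! x 2! x 2!).

Final answer: 277200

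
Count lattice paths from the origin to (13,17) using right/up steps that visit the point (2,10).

Paths (0,0)->(2,10): C(12,10) = 66.
Paths (2,10)->(13,17): C(18,7) = 31824.
By multiplication principle: 66 x 31824.

Final answer: 2100384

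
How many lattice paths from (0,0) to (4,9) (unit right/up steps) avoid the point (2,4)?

Total paths to (4,9): C(13,9) = 715.
Paths through (2,4): C(6,4) x C(7,5) = 315.
Avoiding (2,4): 715 - 315.

Final answer: 400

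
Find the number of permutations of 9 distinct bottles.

The number of ways to arrange 9 distinct objects is 9!.

Final answer: 9! = 362880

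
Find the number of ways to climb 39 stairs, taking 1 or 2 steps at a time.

Let f(n) count the ways. The last step is size 1 or 2, so f(n) = f(n-1) + f(n-2) with f(1)=1, f(2)=2.
Building up term by term: f(1)=1, f(2)=2, f(3)=3, f(4)=5, f(5)=8, f(6)=13, f(7)=21, f(8)=34, f(9)=55, f(10)=89, f(11)=144, f(12)=233, f(13)=377, f(14)=610, f(15)=987, f(16)=1597, f(17)=2584, f(18)=4181, f(19)=6765, f(20)=10946, f(21)=17711, f(22)=28657, f(23)=46368, f(24)=75025, f(25)=121393, f(26)=196418, f(27)=317811, f(28)=514229, f(29)=832040, f(30)=1346269, f(31)=2178309, f(32)=3524578, f(33)=5702887, f(34)=9227465, f(35)=14930352, f(36)=24157817, f(37)=39088169, f(38)=63245986, f(39)=102334155.

Final answer: 102334155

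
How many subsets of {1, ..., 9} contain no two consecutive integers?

Condition on whether n belongs to the subset: if not, any valid subset of {1, ..., n-1} works (a(n-1)); if so, n-1 is excluded and the rest is a valid subset of {1, ..., n-2} (a(n-2)). Hence a(n) = a(n-1) + a(n-2), a(1)=2, a(2)=3.
Building up term by term: a(1)=2, a(2)=3, a(3)=5, a(4)=8, a(5)=13, a(6)=21, a(7)=34, a(8)=55, a(9)=89.

Final answer: 89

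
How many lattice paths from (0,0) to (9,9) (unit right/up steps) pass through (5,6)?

Paths (0,0)->(5,6): C(11,6) = 462.
Paths (5,6)->(9,9): C(7,3) = 35.
By multiplication principle: 462 x 35.

Final answer: 16170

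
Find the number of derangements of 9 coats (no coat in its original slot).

D(n) = (n-1)(D(n-1) + D(n-2)), D(0)=1, D(1)=0.
D(2) = 1 x (0 + 1) = 1
D(3) = 2 x (1 + 0) = 2
D(4) = 3 x (2 + 1) = 9
D(5) = 4 x (9 + 2) = 44
D(6) = 5 x (44 + 9) = 265
D(7) = 6 x (265 + 44) = 1854
D(8) = 7 x (1854 + 265) = 14833
D(9) = 8 x (D(8) + D(7)) = 8 x (14833 + 1854)

Final answer: D(9) = 133496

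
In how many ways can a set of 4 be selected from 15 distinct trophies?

C(15,4) = 15!/(4! x (15-4)!).

Final answer: C(15,4) = 1365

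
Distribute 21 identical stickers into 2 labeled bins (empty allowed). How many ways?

Stars and bars: C(n+k-1, k-1) = C(22,1).

Final answer: C(22,1) = 22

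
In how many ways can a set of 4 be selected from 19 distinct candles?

C(19,4) = 19!/(4! x 15!).

Final answer: \binom{19}{4} = 3876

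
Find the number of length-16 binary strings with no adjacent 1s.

Let a(n) count valid strings. If the last bit is 0 the prefix is any valid string of length n-1; if it is 1 the string must end in 01 with a valid prefix of length n-2. So a(n) = a(n-1) + a(n-2), a(1)=2, a(2)=3.
Iterating the recurrence: a(1)=2, a(2)=3, a(3)=5, a(4)=8, a(5)=13, a(6)=21, a(7)=34, a(8)=55, a(9)=89, a(10)=144, a(11)=233, a(12)=377, a(13)=610, a(14)=987, a(15)=1597, a(16)=2584.

Final answer: 2584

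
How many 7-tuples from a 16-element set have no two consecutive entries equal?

Let g(n) count such strings. g(1) = 16, and each valid string of length n-1 extends in 15 ways (any symbol but the last), so g(n) = 15 g(n-1).
Total: g(7) = 16 x 15^6.

Final answer: 16 x 15^{6} = 182250000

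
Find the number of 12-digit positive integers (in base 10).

First digit: 9 choices (1-9). Each of the remaining 11 digits: 10 choices.
Total: 9 x 10^11.

Final answer: 900000000000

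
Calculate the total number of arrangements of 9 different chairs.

The number of ways to arrange 9 distinct objects is 9!.

Final answer: 9! = 362880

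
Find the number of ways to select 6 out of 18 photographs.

C(18,6) = 18!/(6! x 12!).

Final answer: \binom{18}{6} = 18564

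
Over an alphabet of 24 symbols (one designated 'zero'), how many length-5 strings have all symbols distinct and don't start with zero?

First digit: 23 (nonzero). Second: 23 (not first). Third: 22, etc.
Total: 23 x 23 x 22 x 21 x 20.

Final answer: 4887960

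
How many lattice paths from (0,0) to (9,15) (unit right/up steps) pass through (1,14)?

Paths (0,0)->(1,14): C(15,14) = 15.
Paths (1,14)->(9,15): C(9,1) = 9.
By multiplication principle: 15 x 9.

Final answer: 135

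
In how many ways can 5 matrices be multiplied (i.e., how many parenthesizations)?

The structures are counted by the Catalan number C_n. Here n = 5 - 1 = 4.
C_n = C(2n,n) - C(2n,n+1), so C_{4} = C(8,4) - C(8,5) = 70 - 56.

Final answer: C_{4} = 14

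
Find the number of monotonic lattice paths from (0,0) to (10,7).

Each path has 10 right steps and 7 up steps in some order (17 steps total).
Choose which 7 of the 17 steps are up: C(17,7).

Final answer: C(17,7) = 19448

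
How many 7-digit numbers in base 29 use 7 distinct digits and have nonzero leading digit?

The leading digit has 28 choices (anything but zero); the next has 28 (anything but the first), then 27, and so on, one fewer each time.
Total: 28 x 28 x 27 x 26 x 25 x 24 x 23.

Final answer: 7595078400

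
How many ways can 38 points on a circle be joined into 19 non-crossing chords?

This is a standard Catalan-number count: the answer is C_n. Here n = 38/2 = 19.
C_n = C(2n,n) - C(2n,n+1), so C_{19} = C(38,19) - C(38,20) = 35345263800 - 33578000610.

Final answer: C_{19} = 1767263190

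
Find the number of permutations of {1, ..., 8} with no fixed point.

Derangements satisfy D(n) = (n-1)(D(n-1) + D(n-2)), starting from D(0)=1, D(1)=0.
D(2) = 1 x (0 + 1) = 1
D(3) = 2 x (1 + 0) = 2
D(4) = 3 x (2 + 1) = 9
D(5) = 4 x (9 + 2) = 44
D(6) = 5 x (44 + 9) = 265
D(7) = 6 x (265 + 44) = 1854
D(8) = 7 x (D(7) + D(6)) = 7 x (1854 + 265)

Final answer: D(8) = 14833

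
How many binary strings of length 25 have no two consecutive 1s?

Let a(n) count valid strings. If the last bit is 0 the prefix is any valid string of length n-1; if it is 1 the string must end in 01 with a valid prefix of length n-2. So a(n) = a(n-1) + a(n-2), a(1)=2, a(2)=3.
Iterating the recurrence: a(1)=2, a(2)=3, a(3)=5, a(4)=8, a(5)=13, a(6)=21, a(7)=34, a(8)=55, a(9)=89, a(10)=144, a(11)=233, a(12)=377, a(13)=610, a(14)=987, a(15)=1597, a(16)=2584, a(17)=4181, a(18)=6765, a(19)=10946, a(20)=17711, a(21)=28657, a(22)=46368, a(23)=75025, a(24)=121393, a(25)=196418.

Final answer: 196418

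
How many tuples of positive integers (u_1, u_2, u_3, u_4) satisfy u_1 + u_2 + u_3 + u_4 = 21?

Substitute u'_i = u_i - 1 (so u'_i >= 0). Then sum u'_i = 21 - 4 = 17.
Stars and bars: C(17+4-1, 4-1) = C(20,3).

Final answer: C(20,3) = 1140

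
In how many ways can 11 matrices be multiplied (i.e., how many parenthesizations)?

The structures are counted by the Catalan number C_n. Here n = 11 - 1 = 10.
C_n = (2n)!/(n!(n+1)!), so C_{10} = 20!/(10! x 11!) = C(20,10)/11 = 184756/11.

Final answer: C_{10} = 16796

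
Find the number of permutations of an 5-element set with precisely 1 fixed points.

Choose which 1 elements are fixed: C(5,1) = 5.
Derange the remaining 4 using D(j) = (j-1)(D(j-1) + D(j-2)), D(0)=1, D(1)=0: D(2)=1, D(3)=2, D(4)=9.
Total: 5 x 9.

Final answer: C(5,1) D(4) = 45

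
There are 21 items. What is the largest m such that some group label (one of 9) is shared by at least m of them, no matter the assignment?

There are 9 possible values for group label (one of 9). With 21 items and 9 categories, by pigeonhole: ceiling(21/9).

Final answer: 3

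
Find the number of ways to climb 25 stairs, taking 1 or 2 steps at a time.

Let f(n) be the number of climbs. Removing the last move (1 or 2 steps) gives f(n) = f(n-1) + f(n-2); base cases f(1)=1, f(2)=2.
Building up term by term: f(1)=1, f(2)=2, f(3)=3, f(4)=5, f(5)=8, f(6)=13, f(7)=21, f(8)=34, f(9)=55, f(10)=89, f(11)=144, f(12)=233, f(13)=377, f(14)=610, f(15)=987, f(16)=1597, f(17)=2584, f(18)=4181, f(19)=6765, f(20)=10946, f(21)=17711, f(22)=28657, f(23)=46368, f(24)=75025, f(25)=121393.

Final answer: 121393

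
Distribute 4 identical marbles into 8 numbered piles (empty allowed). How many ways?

Stars and bars: C(n+k-1, k-1) = C(11,7).

Final answer: C(11,7) = 330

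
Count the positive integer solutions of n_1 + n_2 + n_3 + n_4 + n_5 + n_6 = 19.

Substitute n'_i = n_i - 1 (so n'_i >= 0). Then sum n'_i = 19 - 6 = 13.
Stars and bars: C(13+6-1, 6-1) = C(18,5).

Final answer: C(18,5) = 8568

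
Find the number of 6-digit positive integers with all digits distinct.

First digit: 9 (not 0). Second: 9 (not first). Third: 8, etc.
Total: 9 x 9 x 8 x 7 x 6 x 5.

Final answer: 136080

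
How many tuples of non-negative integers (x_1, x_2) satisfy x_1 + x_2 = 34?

Stars and bars with 34 stars and 1 bars:
C(34+2-1, 2-1) = C(35,1).

Final answer: C(35,1) = 35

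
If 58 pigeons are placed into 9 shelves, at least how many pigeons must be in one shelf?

By the pigeonhole principle: ceiling(58/9).

Final answer: 7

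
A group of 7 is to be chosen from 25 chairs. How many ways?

C(25,7) = 25!/(7! x (25-7)!).

Final answer: C(25,7) = 480700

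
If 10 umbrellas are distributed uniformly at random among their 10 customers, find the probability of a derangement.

D(n) = (n-1)(D(n-1) + D(n-2)), D(0)=1, D(1)=0.
Building up: D(2)=1, D(3)=2, D(4)=9, D(5)=44, D(6)=265, D(7)=1854, D(8)=14833, D(9)=133496, D(10)=1334961.
Total arrangements: 10! = 3628800.
Probability = D(10)/10! = 16481/44800.

Final answer: D(10)/10! = 1334961/3628800 = 0.367879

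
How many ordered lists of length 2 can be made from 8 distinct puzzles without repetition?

P(8,2) = 8!/(8-2)! = 8!/6!.

Final answer: P(8,2) = 56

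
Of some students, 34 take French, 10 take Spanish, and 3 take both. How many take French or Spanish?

|A union B| = |A| + |B| - |A intersect B| = 34 + 10 - 3.

Final answer: 41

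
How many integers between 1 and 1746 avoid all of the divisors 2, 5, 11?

|div by 2|=873, |div by 5|=349, |div by 11|=158.
|div by 2&5|=174, |div by 2&11|=79, |div by 5&11|=31, |div by all|=15.
By inclusion-exclusion, divisible by at least one: 873+349+158-174-79-31+15 = 1111.
Not divisible by any: 1746 - 1111.

Final answer: 635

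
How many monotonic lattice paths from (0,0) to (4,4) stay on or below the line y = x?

Total monotonic paths to (4,4): C(8,4) = 70.
By the reflection principle, paths that go above the diagonal number C(8,5) = 56.
Valid Dyck paths: 70 - 56.
(This is the Catalan number C_{4}.)

Final answer: C_{4} = 14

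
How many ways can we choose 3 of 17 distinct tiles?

C(17,3) = 17!/(3! x (17-3)!).

Final answer: C(17,3) = 680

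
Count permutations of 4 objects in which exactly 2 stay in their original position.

Choose which 2 elements are fixed: C(4,2) = 6.
Derange the remaining 2 using D(j) = (j-1)(D(j-1) + D(j-2)), D(0)=1, D(1)=0: D(2)=1.
Total: 6 x 1.

Final answer: C(4,2) D(2) = 6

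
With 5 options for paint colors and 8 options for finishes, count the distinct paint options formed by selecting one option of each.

By the multiplication principle: 5 x 8.

Final answer: 40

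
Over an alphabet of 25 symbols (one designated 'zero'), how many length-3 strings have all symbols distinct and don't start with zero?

The leading digit has 24 choices (anything but zero); the next has 24 (anything but the first), then 23, and so on, one fewer each time.
Total: 24 x 24 x 23.

Final answer: 13248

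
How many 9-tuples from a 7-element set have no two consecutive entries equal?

First character: 7 choices. Each subsequent: 6 choices (must differ from the previous one).
Total: 7 x 6^8.

Final answer: 7 x 6^{8} = 11757312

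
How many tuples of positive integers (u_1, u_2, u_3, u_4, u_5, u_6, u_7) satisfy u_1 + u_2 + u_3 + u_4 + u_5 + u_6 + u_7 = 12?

Substitute u'_i = u_i - 1 (so u'_i >= 0). Then sum u'_i = 12 - 7 = 5.
Stars and bars: C(5+7-1, 7-1) = C(11,6).

Final answer: C(11,6) = 462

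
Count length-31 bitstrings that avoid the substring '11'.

A valid string ends in 0 (append to any length-(n-1) valid string) or in 01 (append to any length-(n-2) valid string), so a(n) = a(n-1) + a(n-2) with a(1)=2, a(2)=3.
Iterating the recurrence: a(1)=2, a(2)=3, a(3)=5, a(4)=8, a(5)=13, a(6)=21, a(7)=34, a(8)=55, a(9)=89, a(10)=144, a(11)=233, a(12)=377, a(13)=610, a(14)=987, a(15)=1597, a(16)=2584, a(17)=4181, a(18)=6765, a(19)=10946, a(20)=17711, a(21)=28657, a(22)=46368, a(23)=75025, a(24)=121393, a(25)=196418, a(26)=317811, a(27)=514229, a(28)=832040, a(29)=1346269, a(30)=2178309, a(31)=3524578.

Final answer: 3524578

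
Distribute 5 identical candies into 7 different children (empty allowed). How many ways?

Stars and bars: C(n+k-1, k-1) = C(11,6).

Final answer: C(11,6) = 462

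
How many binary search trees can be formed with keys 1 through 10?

This is a standard Catalan-number count: the answer is C_n. Here n = 10.
Using C_0 = 1 and C_(k+1) = C_k x 2(2k+1)/(k+2), build up term by term: C_1=1, C_2=2, C_3=5, C_4=14, C_5=42, C_6=132, C_7=429, C_8=1430, C_9=4862, C_10=16796.

Final answer: C_{10} = 16796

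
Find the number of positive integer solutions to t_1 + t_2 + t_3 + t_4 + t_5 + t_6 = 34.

Substitute t'_i = t_i - 1 (so t'_i >= 0). Then sum t'_i = 34 - 6 = 28.
Stars and bars: C(28+6-1, 6-1) = C(33,5).

Final answer: C(33,5) = 237336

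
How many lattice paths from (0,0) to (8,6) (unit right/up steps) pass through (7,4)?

Paths (0,0)->(7,4): C(11,4) = 330.
Paths (7,4)->(8,6): C(3,2) = 3.
By multiplication principle: 330 x 3.

Final answer: 990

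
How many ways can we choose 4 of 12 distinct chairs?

C(12,4) = 12!/(4! x 8!).

Final answer: \binom{12}{4} = 495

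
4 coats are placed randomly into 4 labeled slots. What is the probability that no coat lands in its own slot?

Derangements satisfy D(n) = (n-1)(D(n-1) + D(n-2)), starting from D(0)=1, D(1)=0.
Building up: D(2)=1, D(3)=2, D(4)=9.
Total arrangements: 4! = 24.
Probability = D(4)/4! = 3/8.

Final answer: D(4)/4! = 9/24 = 0.375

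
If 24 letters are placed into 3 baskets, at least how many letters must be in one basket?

By the pigeonhole principle: ceiling(24/3).

Final answer: 8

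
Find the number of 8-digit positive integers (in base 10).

These are the integers in [10^7, 10^8), so the count is 10^8 - 10^7 = 9 x 10^7.

Final answer: 90000000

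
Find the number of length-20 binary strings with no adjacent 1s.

A valid string ends in 0 (append to any length-(n-1) valid string) or in 01 (append to any length-(n-2) valid string), so a(n) = a(n-1) + a(n-2) with a(1)=2, a(2)=3.
Computing successive values: a(1)=2, a(2)=3, a(3)=5, a(4)=8, a(5)=13, a(6)=21, a(7)=34, a(8)=55, a(9)=89, a(10)=144, a(11)=233, a(12)=377, a(13)=610, a(14)=987, a(15)=1597, a(16)=2584, a(17)=4181, a(18)=6765, a(19)=10946, a(20)=17711.

Final answer: 17711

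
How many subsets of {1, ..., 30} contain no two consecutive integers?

Condition on whether n belongs to the subset: if not, any valid subset of {1, ..., n-1} works (a(n-1)); if so, n-1 is excluded and the rest is a valid subset of {1, ..., n-2} (a(n-2)). Hence a(n) = a(n-1) + a(n-2), a(1)=2, a(2)=3.
Computing successive values: a(1)=2, a(2)=3, a(3)=5, a(4)=8, a(5)=13, a(6)=21, a(7)=34, a(8)=55, a(9)=89, a(10)=144, a(11)=233, a(12)=377, a(13)=610, a(14)=987, a(15)=1597, a(16)=2584, a(17)=4181, a(18)=6765, a(19)=10946, a(20)=17711, a(21)=28657, a(22)=46368, a(23)=75025, a(24)=121393, a(25)=196418, a(26)=317811, a(27)=514229, a(28)=832040, a(29)=1346269, a(30)=2178309.

Final answer: 2178309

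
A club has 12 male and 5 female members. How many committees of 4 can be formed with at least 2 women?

Sum over valid woman counts:
C(5,2)C(12,2) = 660
C(5,3)C(12,1) = 120
C(5,4)C(12,0) = 5
Total: 660 + 120 + 5.

Final answer: 785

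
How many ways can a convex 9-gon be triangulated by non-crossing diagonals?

The structures are counted by the Catalan number C_n. Here n = 9 - 2 = 7.
C_n = (2n)!/(n!(n+1)!), so C_{7} = 14!/(7! x 8!) = C(14,7)/8 = 3432/8.

Final answer: C_{7} = 429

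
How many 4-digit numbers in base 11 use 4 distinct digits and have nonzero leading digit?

The leading digit has 10 choices (anything but zero); the next has 10 (anything but the first), then 9, and so on, one fewer each time.
Total: 10 x 10 x 9 x 8.

Final answer: 7200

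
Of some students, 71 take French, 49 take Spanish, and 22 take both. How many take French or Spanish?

|A union B| = |A| + |B| - |A intersect B| = 71 + 49 - 22.

Final answer: 98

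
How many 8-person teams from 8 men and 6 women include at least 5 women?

Sum over valid woman counts:
C(6,5)C(8,3) = 336
C(6,6)C(8,2) = 28
Total: 336 + 28.

Final answer: 364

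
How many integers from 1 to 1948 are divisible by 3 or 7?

Multiples of 3: 649. Multiples of 7: 278. Of both (lcm=21): 92.
By inclusion-exclusion: 649 + 278 - 92.

Final answer: 835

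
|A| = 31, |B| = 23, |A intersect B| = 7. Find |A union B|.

|A union B| = |A| + |B| - |A intersect B| = 31 + 23 - 7.

Final answer: 47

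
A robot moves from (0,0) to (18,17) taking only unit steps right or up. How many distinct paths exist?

Each path has 18 right steps and 17 up steps in some order (35 steps total).
Choose which 17 of the 35 steps are up: C(35,17).

Final answer: C(35,17) = 4537567650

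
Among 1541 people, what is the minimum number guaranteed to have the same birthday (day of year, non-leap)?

There are 365 possible values for birthday (day of year, non-leap). With 1541 people and 365 categories, by pigeonhole: ceiling(1541/365).

Final answer: 5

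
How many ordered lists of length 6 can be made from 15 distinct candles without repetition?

P(15,6) = 15!/(15-6)! = 15!/9!.

Final answer: P(15,6) = 3603600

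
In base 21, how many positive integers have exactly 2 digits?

In base 21, the leading digit has 20 choices (1..20); each of the remaining 1 digits has 21 choices.
Total: 20 x 21^1.

Final answer: 420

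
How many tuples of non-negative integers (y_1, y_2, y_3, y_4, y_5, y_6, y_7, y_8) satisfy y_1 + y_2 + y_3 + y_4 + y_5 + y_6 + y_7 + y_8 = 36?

Stars and bars with 36 stars and 7 bars:
C(36+8-1, 8-1) = C(43,7).

Final answer: C(43,7) = 32224114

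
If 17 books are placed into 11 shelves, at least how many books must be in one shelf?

By the pigeonhole principle: ceiling(17/11).

Final answer: 2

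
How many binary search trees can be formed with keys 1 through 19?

This is counted by the nth Catalan number C_n. Here n = 19.
C_n = C(2n,n) - C(2n,n+1), so C_{19} = C(38,19) - C(38,20) = 35345263800 - 33578000610.

Final answer: C_{19} = 1767263190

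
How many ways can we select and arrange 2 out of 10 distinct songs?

P(10,2) = 10!/(10-2)! = 10!/8!.

Final answer: P(10,2) = 90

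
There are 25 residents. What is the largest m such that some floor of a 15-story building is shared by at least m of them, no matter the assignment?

There are 15 possible values for floor of a 15-story building. With 25 residents and 15 categories, by pigeonhole: ceiling(25/15).

Final answer: 2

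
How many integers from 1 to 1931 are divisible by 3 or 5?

Multiples of 3: 643. Multiples of 5: 386. Of both (lcm=15): 128.
By inclusion-exclusion: 643 + 386 - 128.

Final answer: 901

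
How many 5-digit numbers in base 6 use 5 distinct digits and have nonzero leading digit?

First digit: 5 (nonzero). Second: 5 (not first). Third: 4, etc.
Total: 5 x 5 x 4 x 3 x 2.

Final answer: 600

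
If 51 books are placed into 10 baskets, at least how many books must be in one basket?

By the pigeonhole principle: ceiling(51/10).

Final answer: 6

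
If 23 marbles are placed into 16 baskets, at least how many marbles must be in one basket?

By the pigeonhole principle: ceiling(23/16).

Final answer: 2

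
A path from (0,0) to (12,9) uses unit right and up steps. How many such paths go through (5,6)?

Paths (0,0)->(5,6): C(11,6) = 462.
Paths (5,6)->(12,9): C(10,3) = 120.
By multiplication principle: 462 x 120.

Final answer: 55440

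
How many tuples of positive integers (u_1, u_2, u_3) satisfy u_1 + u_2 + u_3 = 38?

Substitute u'_i = u_i - 1 (so u'_i >= 0). Then sum u'_i = 38 - 3 = 35.
Stars and bars: C(35+3-1, 3-1) = C(37,2).

Final answer: C(37,2) = 666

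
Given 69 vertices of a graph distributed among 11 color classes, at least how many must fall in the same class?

By pigeonhole with 69 objects and 11 categories: ceiling(69/11).

Final answer: 7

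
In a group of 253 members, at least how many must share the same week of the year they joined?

There are 52 possible values for week of the year they joined. With 253 members and 52 categories, by pigeonhole: ceiling(253/52).

Final answer: 5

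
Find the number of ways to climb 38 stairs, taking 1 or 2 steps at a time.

Let f(n) be the number of climbs. Removing the last move (1 or 2 steps) gives f(n) = f(n-1) + f(n-2); base cases f(1)=1, f(2)=2.
Iterating the recurrence: f(1)=1, f(2)=2, f(3)=3, f(4)=5, f(5)=8, f(6)=13, f(7)=21, f(8)=34, f(9)=55, f(10)=89, f(11)=144, f(12)=233, f(13)=377, f(14)=610, f(15)=987, f(16)=1597, f(17)=2584, f(18)=4181, f(19)=6765, f(20)=10946, f(21)=17711, f(22)=28657, f(23)=46368, f(24)=75025, f(25)=121393, f(26)=196418, f(27)=317811, f(28)=514229, f(29)=832040, f(30)=1346269, f(31)=2178309, f(32)=3524578, f(33)=5702887, f(34)=9227465, f(35)=14930352, f(36)=24157817, f(37)=39088169, f(38)=63245986.

Final answer: 63245986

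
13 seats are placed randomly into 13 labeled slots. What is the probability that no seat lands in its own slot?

D(n) = (n-1)(D(n-1) + D(n-2)), D(0)=1, D(1)=0.
Building up: D(2)=1, D(3)=2, D(4)=9, D(5)=44, D(6)=265, D(7)=1854, D(8)=14833, D(9)=133496, D(10)=1334961, D(11)=14684570, D(12)=176214841, D(13)=2290792932.
Total arrangements: 13! = 6227020800.
Probability = D(13)/13! = 63633137/172972800.

Final answer: D(13)/13! = 2290792932/6227020800 = 0.367879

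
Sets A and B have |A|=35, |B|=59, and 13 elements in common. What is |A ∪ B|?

|A union B| = |A| + |B| - |A intersect B| = 35 + 59 - 13.

Final answer: 81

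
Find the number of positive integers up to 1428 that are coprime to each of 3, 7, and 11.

|div by 3|=476, |div by 7|=204, |div by 11|=129.
|div by 3&7|=68, |div by 3&11|=43, |div by 7&11|=18, |div by all|=6.
By inclusion-exclusion, divisible by at least one: 476+204+129-68-43-18+6 = 686.
Not divisible by any: 1428 - 686.

Final answer: 742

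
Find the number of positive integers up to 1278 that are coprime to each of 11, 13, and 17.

|div by 11|=116, |div by 13|=98, |div by 17|=75.
|div by 11&13|=8, |div by 11&17|=6, |div by 13&17|=5, |div by all|=0.
By inclusion-exclusion, divisible by at least one: 116+98+75-8-6-5+0 = 270.
Not divisible by any: 1278 - 270.

Final answer: 1008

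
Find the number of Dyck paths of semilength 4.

Total monotonic paths to (4,4): C(8,4) = 70.
By the reflection principle, paths that go above the diagonal number C(8,5) = 56.
Valid Dyck paths: 70 - 56.
(This is the Catalan number C_{4}.)

Final answer: C_{4} = 14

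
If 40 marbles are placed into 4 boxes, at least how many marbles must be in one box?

By the pigeonhole principle: ceiling(40/4).

Final answer: 10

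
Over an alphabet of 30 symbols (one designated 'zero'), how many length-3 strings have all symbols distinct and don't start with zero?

The leading digit has 29 choices (anything but zero); the next has 29 (anything but the first), then 28, and so on, one fewer each time.
Total: 29 x 29 x 28.

Final answer: 23548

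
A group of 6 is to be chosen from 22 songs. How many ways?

C(22,6) = 22!/(6! x 16!).

Final answer: \binom{22}{6} = 74613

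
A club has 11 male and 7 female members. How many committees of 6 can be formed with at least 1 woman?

Sum over valid woman counts:
C(7,1)C(11,5) = 3234
C(7,2)C(11,4) = 6930
C(7,3)C(11,3) = 5775
C(7,4)C(11,2) = 1925
C(7,5)C(11,1) = 231
C(7,6)C(11,0) = 7
Total: 3234 + 6930 + 5775 + 1925 + 231 + 7.

Final answer: 18102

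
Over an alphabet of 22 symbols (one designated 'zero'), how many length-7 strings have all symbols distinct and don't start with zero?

First digit: 21 (nonzero). Second: 21 (not first). Third: 20, etc.
Total: 21 x 21 x 20 x 19 x 18 x 17 x 16.

Final answer: 820471680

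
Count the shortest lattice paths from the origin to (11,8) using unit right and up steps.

Each path has 11 right steps and 8 up steps in some order (19 steps total).
Choose which 8 of the 19 steps are up: C(19,8).

Final answer: C(19,8) = 75582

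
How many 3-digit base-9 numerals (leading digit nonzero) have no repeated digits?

First digit: 8 (nonzero). Second: 8 (not first). Third: 7, etc.
Total: 8 x 8 x 7.

Final answer: 448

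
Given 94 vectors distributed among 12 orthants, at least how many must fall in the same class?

By pigeonhole with 94 objects and 12 categories: ceiling(94/12).

Final answer: 8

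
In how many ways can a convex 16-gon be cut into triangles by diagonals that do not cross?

This is counted by the nth Catalan number C_n. Here n = 16 - 2 = 14.
Using C_0 = 1 and C_(k+1) = C_k x 2(2k+1)/(k+2), build up term by term: C_1=1, C_2=2, C_3=5, C_4=14, C_5=42, C_6=132, C_7=429, C_8=1430, C_9=4862, C_10=16796, C_11=58786, C_12=208012, C_13=742900, C_14=2674440.

Final answer: C_{14} = 2674440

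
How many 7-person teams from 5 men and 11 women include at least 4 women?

Sum over valid woman counts:
C(11,4)C(5,3) = 3300
C(11,5)C(5,2) = 4620
C(11,6)C(5,1) = 2310
C(11,7)C(5,0) = 330
Total: 3300 + 4620 + 2310 + 330.

Final answer: 10560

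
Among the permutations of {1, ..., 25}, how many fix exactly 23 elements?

Choose which 23 elements are fixed: C(25,23) = 300.
Derange the remaining 2 using D(j) = (j-1)(D(j-1) + D(j-2)), D(0)=1, D(1)=0: D(2)=1.
Total: 300 x 1.

Final answer: C(25,23) D(2) = 300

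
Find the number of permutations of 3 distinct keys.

The number of ways to arrange 3 distinct objects is 3!.

Final answer: 3! = 6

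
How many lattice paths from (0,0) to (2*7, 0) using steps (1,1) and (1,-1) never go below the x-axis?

Total monotonic paths to (7,7): C(14,7) = 3432.
A path is bad iff it touches y = x + 1; reflecting its initial segment maps bad paths bijectively onto all paths to (6,8), of which there are C(14,8) = 3003.
Valid Dyck paths: 3432 - 3003.
(Equivalently, C_{7} = C(14,7)/8 = 3432/8.)

Final answer: C_{7} = 429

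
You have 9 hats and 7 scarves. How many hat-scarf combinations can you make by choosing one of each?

By the multiplication principle: 9 x 7.

Final answer: 63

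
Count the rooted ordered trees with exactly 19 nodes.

This is counted by the nth Catalan number C_n. Here n = 19 - 1 = 18.
C_n = (2n)!/(n!(n+1)!), so C_{18} = 36!/(18! x 19!) = C(36,18)/19 = 9075135300/19.

Final answer: C_{18} = 477638700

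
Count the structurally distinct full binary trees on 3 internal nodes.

This is counted by the nth Catalan number C_n. Here n = 3.
Using C_0 = 1 and C_(k+1) = C_k x 2(2k+1)/(k+2), build up term by term: C_1=1, C_2=2, C_3=5.

Final answer: C_{3} = 5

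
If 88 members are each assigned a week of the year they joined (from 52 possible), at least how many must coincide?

There are 52 possible values for week of the year they joined. With 88 members and 52 categories, by pigeonhole: ceiling(88/52).

Final answer: 2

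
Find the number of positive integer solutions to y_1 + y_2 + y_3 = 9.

Substitute y'_i = y_i - 1 (so y'_i >= 0). Then sum y'_i = 9 - 3 = 6.
Stars and bars: C(6+3-1, 3-1) = C(8,2).

Final answer: C(8,2) = 28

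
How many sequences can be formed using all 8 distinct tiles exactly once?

The number of ways to arrange 8 distinct objects is 8!.

Final answer: 8! = 40320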